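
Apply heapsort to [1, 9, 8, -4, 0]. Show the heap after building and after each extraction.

Build heap: [9, 1, 8, -4, 0]
Extract 9: [8, 1, 0, -4, 9]
Extract 8: [1, -4, 0, 8, 9]
Extract 1: [0, -4, 1, 8, 9]
Extract 0: [-4, 0, 1, 8, 9]


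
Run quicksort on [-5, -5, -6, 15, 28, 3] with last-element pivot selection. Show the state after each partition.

Partition 1: pivot=3 at index 3 -> [-5, -5, -6, 3, 28, 15]
Partition 2: pivot=-6 at index 0 -> [-6, -5, -5, 3, 28, 15]
Partition 3: pivot=-5 at index 2 -> [-6, -5, -5, 3, 28, 15]
Partition 4: pivot=15 at index 4 -> [-6, -5, -5, 3, 15, 28]


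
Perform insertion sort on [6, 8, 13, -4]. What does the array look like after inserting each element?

First element 6 is already 'sorted'
Insert 8: shifted 0 elements -> [6, 8, 13, -4]
Insert 13: shifted 0 elements -> [6, 8, 13, -4]
Insert -4: shifted 3 elements -> [-4, 6, 8, 13]


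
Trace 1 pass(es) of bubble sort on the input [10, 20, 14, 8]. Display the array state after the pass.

After pass 1: [10, 14, 8, 20] (2 swaps)
Total swaps: 2


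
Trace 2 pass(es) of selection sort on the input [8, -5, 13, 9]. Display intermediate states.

Pass 1: Select minimum -5 at index 1, swap -> [-5, 8, 13, 9]
Pass 2: Select minimum 8 at index 1, swap -> [-5, 8, 13, 9]


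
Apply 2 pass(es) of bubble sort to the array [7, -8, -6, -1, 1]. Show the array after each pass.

After pass 1: [-8, -6, -1, 1, 7] (4 swaps)
After pass 2: [-8, -6, -1, 1, 7] (0 swaps)
Total swaps: 4


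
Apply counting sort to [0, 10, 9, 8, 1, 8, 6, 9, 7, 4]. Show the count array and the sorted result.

Count array: [1, 1, 0, 0, 1, 0, 1, 1, 2, 2, 1]
(count[i] = number of elements equal to i)
Cumulative count: [1, 2, 2, 2, 3, 3, 4, 5, 7, 9, 10]
Sorted: [0, 1, 4, 6, 7, 8, 8, 9, 9, 10]


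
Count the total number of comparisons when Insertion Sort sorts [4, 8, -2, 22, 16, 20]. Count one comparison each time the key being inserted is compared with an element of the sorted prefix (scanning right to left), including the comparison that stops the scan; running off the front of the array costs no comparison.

Insert 8: 4 <= 8 (stop) = 1 comparison(s) -> [4, 8, -2, 22, 16, 20]
Insert -2: 8 > -2 (shift), 4 > -2 (shift), reached front = 2 comparison(s) -> [-2, 4, 8, 22, 16, 20]
Insert 22: 8 <= 22 (stop) = 1 comparison(s) -> [-2, 4, 8, 22, 16, 20]
Insert 16: 22 > 16 (shift), 8 <= 16 (stop) = 2 comparison(s) -> [-2, 4, 8, 16, 22, 20]
Insert 20: 22 > 20 (shift), 16 <= 20 (stop) = 2 comparison(s) -> [-2, 4, 8, 16, 20, 22]
Total comparisons: 1 + 2 + 1 + 2 + 2 = 8


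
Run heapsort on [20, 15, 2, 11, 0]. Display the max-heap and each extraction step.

Build heap: [20, 15, 2, 11, 0]
Extract 20: [15, 11, 2, 0, 20]
Extract 15: [11, 0, 2, 15, 20]
Extract 11: [2, 0, 11, 15, 20]
Extract 2: [0, 2, 11, 15, 20]


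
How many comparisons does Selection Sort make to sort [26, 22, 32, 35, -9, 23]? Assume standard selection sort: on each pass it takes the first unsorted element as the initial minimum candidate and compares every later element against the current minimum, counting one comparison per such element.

Pass 1: scan indices 1..5 for the minimum = 5 comparison(s); min is -9, place at index 0 -> [-9, 22, 32, 35, 26, 23]
Pass 2: scan indices 2..5 for the minimum = 4 comparison(s); min is 22, place at index 1 -> [-9, 22, 32, 35, 26, 23]
Pass 3: scan indices 3..5 for the minimum = 3 comparison(s); min is 23, place at index 2 -> [-9, 22, 23, 35, 26, 32]
Pass 4: scan indices 4..5 for the minimum = 2 comparison(s); min is 26, place at index 3 -> [-9, 22, 23, 26, 35, 32]
Pass 5: scan indices 5..5 for the minimum = 1 comparison(s); min is 32, place at index 4 -> [-9, 22, 23, 26, 32, 35]
Selection sort always scans the whole unsorted suffix, so the count is (n-1) + (n-2) + ... + 1 = n(n-1)/2 = 6*5/2 = 15 regardless of the input order.
Total comparisons: 5 + 4 + 3 + 2 + 1 = 15


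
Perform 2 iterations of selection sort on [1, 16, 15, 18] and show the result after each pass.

Pass 1: Select minimum 1 at index 0, swap -> [1, 16, 15, 18]
Pass 2: Select minimum 15 at index 2, swap -> [1, 15, 16, 18]


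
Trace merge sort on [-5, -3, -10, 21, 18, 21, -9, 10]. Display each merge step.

Divide and conquer:
  Merge [-5] + [-3] -> [-5, -3]
  Merge [-10] + [21] -> [-10, 21]
  Merge [-5, -3] + [-10, 21] -> [-10, -5, -3, 21]
  Merge [18] + [21] -> [18, 21]
  Merge [-9] + [10] -> [-9, 10]
  Merge [18, 21] + [-9, 10] -> [-9, 10, 18, 21]
  Merge [-10, -5, -3, 21] + [-9, 10, 18, 21] -> [-10, -9, -5, -3, 10, 18, 21, 21]


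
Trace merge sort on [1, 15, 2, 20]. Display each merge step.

Divide and conquer:
  Merge [1] + [15] -> [1, 15]
  Merge [2] + [20] -> [2, 20]
  Merge [1, 15] + [2, 20] -> [1, 2, 15, 20]


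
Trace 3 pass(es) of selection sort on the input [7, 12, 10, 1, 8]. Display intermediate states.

Pass 1: Select minimum 1 at index 3, swap -> [1, 12, 10, 7, 8]
Pass 2: Select minimum 7 at index 3, swap -> [1, 7, 10, 12, 8]
Pass 3: Select minimum 8 at index 4, swap -> [1, 7, 8, 12, 10]


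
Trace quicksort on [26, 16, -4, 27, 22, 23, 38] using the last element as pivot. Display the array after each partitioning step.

Partition 1: pivot=38 at index 6 -> [26, 16, -4, 27, 22, 23, 38]
Partition 2: pivot=23 at index 3 -> [16, -4, 22, 23, 26, 27, 38]
Partition 3: pivot=22 at index 2 -> [16, -4, 22, 23, 26, 27, 38]
Partition 4: pivot=-4 at index 0 -> [-4, 16, 22, 23, 26, 27, 38]
Partition 5: pivot=27 at index 5 -> [-4, 16, 22, 23, 26, 27, 38]


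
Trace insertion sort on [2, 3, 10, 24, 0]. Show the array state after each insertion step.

First element 2 is already 'sorted'
Insert 3: shifted 0 elements -> [2, 3, 10, 24, 0]
Insert 10: shifted 0 elements -> [2, 3, 10, 24, 0]
Insert 24: shifted 0 elements -> [2, 3, 10, 24, 0]
Insert 0: shifted 4 elements -> [0, 2, 3, 10, 24]


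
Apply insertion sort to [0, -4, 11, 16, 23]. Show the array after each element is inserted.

First element 0 is already 'sorted'
Insert -4: shifted 1 elements -> [-4, 0, 11, 16, 23]
Insert 11: shifted 0 elements -> [-4, 0, 11, 16, 23]
Insert 16: shifted 0 elements -> [-4, 0, 11, 16, 23]
Insert 23: shifted 0 elements -> [-4, 0, 11, 16, 23]


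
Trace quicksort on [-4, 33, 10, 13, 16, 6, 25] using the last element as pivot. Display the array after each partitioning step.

Partition 1: pivot=25 at index 5 -> [-4, 10, 13, 16, 6, 25, 33]
Partition 2: pivot=6 at index 1 -> [-4, 6, 13, 16, 10, 25, 33]
Partition 3: pivot=10 at index 2 -> [-4, 6, 10, 16, 13, 25, 33]
Partition 4: pivot=13 at index 3 -> [-4, 6, 10, 13, 16, 25, 33]


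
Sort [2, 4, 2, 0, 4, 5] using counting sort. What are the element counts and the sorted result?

Count array: [1, 0, 2, 0, 2, 1]
(count[i] = number of elements equal to i)
Cumulative count: [1, 1, 3, 3, 5, 6]
Sorted: [0, 2, 2, 4, 4, 5]


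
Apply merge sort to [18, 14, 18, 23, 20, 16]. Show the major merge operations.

Divide and conquer:
  Merge [14] + [18] -> [14, 18]
  Merge [18] + [14, 18] -> [14, 18, 18]
  Merge [20] + [16] -> [16, 20]
  Merge [23] + [16, 20] -> [16, 20, 23]
  Merge [14, 18, 18] + [16, 20, 23] -> [14, 16, 18, 18, 20, 23]


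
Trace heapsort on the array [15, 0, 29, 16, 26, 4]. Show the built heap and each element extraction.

Build heap: [29, 26, 15, 16, 0, 4]
Extract 29: [26, 16, 15, 4, 0, 29]
Extract 26: [16, 4, 15, 0, 26, 29]
Extract 16: [15, 4, 0, 16, 26, 29]
Extract 15: [4, 0, 15, 16, 26, 29]
Extract 4: [0, 4, 15, 16, 26, 29]


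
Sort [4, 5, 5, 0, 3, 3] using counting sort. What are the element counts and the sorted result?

Count array: [1, 0, 0, 2, 1, 2]
(count[i] = number of elements equal to i)
Cumulative count: [1, 1, 1, 3, 4, 6]
Sorted: [0, 3, 3, 4, 5, 5]


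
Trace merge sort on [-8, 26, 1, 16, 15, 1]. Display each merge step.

Divide and conquer:
  Merge [26] + [1] -> [1, 26]
  Merge [-8] + [1, 26] -> [-8, 1, 26]
  Merge [15] + [1] -> [1, 15]
  Merge [16] + [1, 15] -> [1, 15, 16]
  Merge [-8, 1, 26] + [1, 15, 16] -> [-8, 1, 1, 15, 16, 26]


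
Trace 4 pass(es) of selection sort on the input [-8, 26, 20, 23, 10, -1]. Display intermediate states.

Pass 1: Select minimum -8 at index 0, swap -> [-8, 26, 20, 23, 10, -1]
Pass 2: Select minimum -1 at index 5, swap -> [-8, -1, 20, 23, 10, 26]
Pass 3: Select minimum 10 at index 4, swap -> [-8, -1, 10, 23, 20, 26]
Pass 4: Select minimum 20 at index 4, swap -> [-8, -1, 10, 20, 23, 26]


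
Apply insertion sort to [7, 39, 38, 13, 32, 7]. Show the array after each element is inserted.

First element 7 is already 'sorted'
Insert 39: shifted 0 elements -> [7, 39, 38, 13, 32, 7]
Insert 38: shifted 1 elements -> [7, 38, 39, 13, 32, 7]
Insert 13: shifted 2 elements -> [7, 13, 38, 39, 32, 7]
Insert 32: shifted 2 elements -> [7, 13, 32, 38, 39, 7]
Insert 7: shifted 4 elements -> [7, 7, 13, 32, 38, 39]


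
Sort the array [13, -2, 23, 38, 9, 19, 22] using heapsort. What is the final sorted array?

Build heap: [38, 13, 23, -2, 9, 19, 22]
Extract 38: [23, 13, 22, -2, 9, 19, 38]
Extract 23: [22, 13, 19, -2, 9, 23, 38]
Extract 22: [19, 13, 9, -2, 22, 23, 38]
Extract 19: [13, -2, 9, 19, 22, 23, 38]
Extract 13: [9, -2, 13, 19, 22, 23, 38]
Extract 9: [-2, 9, 13, 19, 22, 23, 38]


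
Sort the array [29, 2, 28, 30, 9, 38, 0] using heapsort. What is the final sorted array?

Build heap: [38, 30, 29, 2, 9, 28, 0]
Extract 38: [30, 9, 29, 2, 0, 28, 38]
Extract 30: [29, 9, 28, 2, 0, 30, 38]
Extract 29: [28, 9, 0, 2, 29, 30, 38]
Extract 28: [9, 2, 0, 28, 29, 30, 38]
Extract 9: [2, 0, 9, 28, 29, 30, 38]
Extract 2: [0, 2, 9, 28, 29, 30, 38]


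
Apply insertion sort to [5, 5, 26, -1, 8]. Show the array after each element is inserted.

First element 5 is already 'sorted'
Insert 5: shifted 0 elements -> [5, 5, 26, -1, 8]
Insert 26: shifted 0 elements -> [5, 5, 26, -1, 8]
Insert -1: shifted 3 elements -> [-1, 5, 5, 26, 8]
Insert 8: shifted 1 elements -> [-1, 5, 5, 8, 26]


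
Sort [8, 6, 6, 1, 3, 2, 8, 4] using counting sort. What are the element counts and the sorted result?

Count array: [0, 1, 1, 1, 1, 0, 2, 0, 2]
(count[i] = number of elements equal to i)
Cumulative count: [0, 1, 2, 3, 4, 4, 6, 6, 8]
Sorted: [1, 2, 3, 4, 6, 6, 8, 8]


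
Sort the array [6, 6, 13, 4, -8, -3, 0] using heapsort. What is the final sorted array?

Build heap: [13, 6, 6, 4, -8, -3, 0]
Extract 13: [6, 4, 6, 0, -8, -3, 13]
Extract 6: [6, 4, -3, 0, -8, 6, 13]
Extract 6: [4, 0, -3, -8, 6, 6, 13]
Extract 4: [0, -8, -3, 4, 6, 6, 13]
Extract 0: [-3, -8, 0, 4, 6, 6, 13]
Extract -3: [-8, -3, 0, 4, 6, 6, 13]


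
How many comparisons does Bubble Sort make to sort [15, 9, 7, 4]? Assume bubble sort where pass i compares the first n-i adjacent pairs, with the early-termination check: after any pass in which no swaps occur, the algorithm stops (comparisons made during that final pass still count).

Pass 1: compare adjacent pairs (0,1)..(2,3) = 3 comparison(s), 3 swap(s) -> [9, 7, 4, 15]
Pass 2: compare adjacent pairs (0,1)..(1,2) = 2 comparison(s), 2 swap(s) -> [7, 4, 9, 15]
Pass 3: compare adjacent pairs (0,1)..(0,1) = 1 comparison(s), 1 swap(s) -> [4, 7, 9, 15]
Every pass made at least one swap, so all n-1 passes run.
Total comparisons: 3 + 2 + 1 = 6


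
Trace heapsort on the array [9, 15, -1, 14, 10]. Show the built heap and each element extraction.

Build heap: [15, 14, -1, 9, 10]
Extract 15: [14, 10, -1, 9, 15]
Extract 14: [10, 9, -1, 14, 15]
Extract 10: [9, -1, 10, 14, 15]
Extract 9: [-1, 9, 10, 14, 15]


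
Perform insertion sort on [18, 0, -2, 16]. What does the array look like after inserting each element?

First element 18 is already 'sorted'
Insert 0: shifted 1 elements -> [0, 18, -2, 16]
Insert -2: shifted 2 elements -> [-2, 0, 18, 16]
Insert 16: shifted 1 elements -> [-2, 0, 16, 18]


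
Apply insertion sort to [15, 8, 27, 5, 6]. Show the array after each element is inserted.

First element 15 is already 'sorted'
Insert 8: shifted 1 elements -> [8, 15, 27, 5, 6]
Insert 27: shifted 0 elements -> [8, 15, 27, 5, 6]
Insert 5: shifted 3 elements -> [5, 8, 15, 27, 6]
Insert 6: shifted 3 elements -> [5, 6, 8, 15, 27]


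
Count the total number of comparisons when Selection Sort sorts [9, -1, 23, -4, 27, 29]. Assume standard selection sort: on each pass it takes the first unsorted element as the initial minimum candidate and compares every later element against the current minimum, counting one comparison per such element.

Pass 1: scan indices 1..5 for the minimum = 5 comparison(s); min is -4, place at index 0 -> [-4, -1, 23, 9, 27, 29]
Pass 2: scan indices 2..5 for the minimum = 4 comparison(s); min is -1, place at index 1 -> [-4, -1, 23, 9, 27, 29]
Pass 3: scan indices 3..5 for the minimum = 3 comparison(s); min is 9, place at index 2 -> [-4, -1, 9, 23, 27, 29]
Pass 4: scan indices 4..5 for the minimum = 2 comparison(s); min is 23, place at index 3 -> [-4, -1, 9, 23, 27, 29]
Pass 5: scan indices 5..5 for the minimum = 1 comparison(s); min is 27, place at index 4 -> [-4, -1, 9, 23, 27, 29]
Selection sort always scans the whole unsorted suffix, so the count is (n-1) + (n-2) + ... + 1 = n(n-1)/2 = 6*5/2 = 15 regardless of the input order.
Total comparisons: 5 + 4 + 3 + 2 + 1 = 15


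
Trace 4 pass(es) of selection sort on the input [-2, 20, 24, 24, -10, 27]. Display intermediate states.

Pass 1: Select minimum -10 at index 4, swap -> [-10, 20, 24, 24, -2, 27]
Pass 2: Select minimum -2 at index 4, swap -> [-10, -2, 24, 24, 20, 27]
Pass 3: Select minimum 20 at index 4, swap -> [-10, -2, 20, 24, 24, 27]
Pass 4: Select minimum 24 at index 3, swap -> [-10, -2, 20, 24, 24, 27]


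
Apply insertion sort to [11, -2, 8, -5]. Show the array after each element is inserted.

First element 11 is already 'sorted'
Insert -2: shifted 1 elements -> [-2, 11, 8, -5]
Insert 8: shifted 1 elements -> [-2, 8, 11, -5]
Insert -5: shifted 3 elements -> [-5, -2, 8, 11]


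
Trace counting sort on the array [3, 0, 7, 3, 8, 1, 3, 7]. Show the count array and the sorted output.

Count array: [1, 1, 0, 3, 0, 0, 0, 2, 1]
(count[i] = number of elements equal to i)
Cumulative count: [1, 2, 2, 5, 5, 5, 5, 7, 8]
Sorted: [0, 1, 3, 3, 3, 7, 7, 8]


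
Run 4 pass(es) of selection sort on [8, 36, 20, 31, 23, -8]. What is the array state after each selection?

Pass 1: Select minimum -8 at index 5, swap -> [-8, 36, 20, 31, 23, 8]
Pass 2: Select minimum 8 at index 5, swap -> [-8, 8, 20, 31, 23, 36]
Pass 3: Select minimum 20 at index 2, swap -> [-8, 8, 20, 31, 23, 36]
Pass 4: Select minimum 23 at index 4, swap -> [-8, 8, 20, 23, 31, 36]


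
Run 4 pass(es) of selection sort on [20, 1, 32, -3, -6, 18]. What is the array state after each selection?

Pass 1: Select minimum -6 at index 4, swap -> [-6, 1, 32, -3, 20, 18]
Pass 2: Select minimum -3 at index 3, swap -> [-6, -3, 32, 1, 20, 18]
Pass 3: Select minimum 1 at index 3, swap -> [-6, -3, 1, 32, 20, 18]
Pass 4: Select minimum 18 at index 5, swap -> [-6, -3, 1, 18, 20, 32]


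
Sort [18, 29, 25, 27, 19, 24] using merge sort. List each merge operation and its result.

Divide and conquer:
  Merge [29] + [25] -> [25, 29]
  Merge [18] + [25, 29] -> [18, 25, 29]
  Merge [19] + [24] -> [19, 24]
  Merge [27] + [19, 24] -> [19, 24, 27]
  Merge [18, 25, 29] + [19, 24, 27] -> [18, 19, 24, 25, 27, 29]


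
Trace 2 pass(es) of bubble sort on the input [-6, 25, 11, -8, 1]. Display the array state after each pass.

After pass 1: [-6, 11, -8, 1, 25] (3 swaps)
After pass 2: [-6, -8, 1, 11, 25] (2 swaps)
Total swaps: 5


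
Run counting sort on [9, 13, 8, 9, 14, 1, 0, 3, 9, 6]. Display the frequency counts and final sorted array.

Count array: [1, 1, 0, 1, 0, 0, 1, 0, 1, 3, 0, 0, 0, 1, 1]
(count[i] = number of elements equal to i)
Cumulative count: [1, 2, 2, 3, 3, 3, 4, 4, 5, 8, 8, 8, 8, 9, 10]
Sorted: [0, 1, 3, 6, 8, 9, 9, 9, 13, 14]


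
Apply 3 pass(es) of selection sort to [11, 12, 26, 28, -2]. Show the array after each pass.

Pass 1: Select minimum -2 at index 4, swap -> [-2, 12, 26, 28, 11]
Pass 2: Select minimum 11 at index 4, swap -> [-2, 11, 26, 28, 12]
Pass 3: Select minimum 12 at index 4, swap -> [-2, 11, 12, 28, 26]


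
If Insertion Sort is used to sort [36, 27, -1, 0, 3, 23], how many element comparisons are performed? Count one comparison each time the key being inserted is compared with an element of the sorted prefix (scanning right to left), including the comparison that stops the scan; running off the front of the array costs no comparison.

Insert 27: 36 > 27 (shift), reached front = 1 comparison(s) -> [27, 36, -1, 0, 3, 23]
Insert -1: 36 > -1 (shift), 27 > -1 (shift), reached front = 2 comparison(s) -> [-1, 27, 36, 0, 3, 23]
Insert 0: 36 > 0 (shift), 27 > 0 (shift), -1 <= 0 (stop) = 3 comparison(s) -> [-1, 0, 27, 36, 3, 23]
Insert 3: 36 > 3 (shift), 27 > 3 (shift), 0 <= 3 (stop) = 3 comparison(s) -> [-1, 0, 3, 27, 36, 23]
Insert 23: 36 > 23 (shift), 27 > 23 (shift), 3 <= 23 (stop) = 3 comparison(s) -> [-1, 0, 3, 23, 27, 36]
Total comparisons: 1 + 2 + 3 + 3 + 3 = 12


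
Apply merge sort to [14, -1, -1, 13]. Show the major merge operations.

Divide and conquer:
  Merge [14] + [-1] -> [-1, 14]
  Merge [-1] + [13] -> [-1, 13]
  Merge [-1, 14] + [-1, 13] -> [-1, -1, 13, 14]


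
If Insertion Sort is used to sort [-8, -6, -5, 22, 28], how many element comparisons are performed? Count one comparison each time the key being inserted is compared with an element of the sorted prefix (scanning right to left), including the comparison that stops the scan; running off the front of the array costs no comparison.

Insert -6: -8 <= -6 (stop) = 1 comparison(s) -> [-8, -6, -5, 22, 28]
Insert -5: -6 <= -5 (stop) = 1 comparison(s) -> [-8, -6, -5, 22, 28]
Insert 22: -5 <= 22 (stop) = 1 comparison(s) -> [-8, -6, -5, 22, 28]
Insert 28: 22 <= 28 (stop) = 1 comparison(s) -> [-8, -6, -5, 22, 28]
Total comparisons: 1 + 1 + 1 + 1 = 4


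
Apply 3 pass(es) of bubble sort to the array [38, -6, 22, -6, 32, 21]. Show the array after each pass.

After pass 1: [-6, 22, -6, 32, 21, 38] (5 swaps)
After pass 2: [-6, -6, 22, 21, 32, 38] (2 swaps)
After pass 3: [-6, -6, 21, 22, 32, 38] (1 swaps)
Total swaps: 8


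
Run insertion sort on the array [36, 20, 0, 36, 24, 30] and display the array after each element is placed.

First element 36 is already 'sorted'
Insert 20: shifted 1 elements -> [20, 36, 0, 36, 24, 30]
Insert 0: shifted 2 elements -> [0, 20, 36, 36, 24, 30]
Insert 36: shifted 0 elements -> [0, 20, 36, 36, 24, 30]
Insert 24: shifted 2 elements -> [0, 20, 24, 36, 36, 30]
Insert 30: shifted 2 elements -> [0, 20, 24, 30, 36, 36]


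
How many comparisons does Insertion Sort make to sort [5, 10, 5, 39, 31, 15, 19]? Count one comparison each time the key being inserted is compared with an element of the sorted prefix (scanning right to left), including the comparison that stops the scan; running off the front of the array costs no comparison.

Insert 10: 5 <= 10 (stop) = 1 comparison(s) -> [5, 10, 5, 39, 31, 15, 19]
Insert 5: 10 > 5 (shift), 5 <= 5 (stop) = 2 comparison(s) -> [5, 5, 10, 39, 31, 15, 19]
Insert 39: 10 <= 39 (stop) = 1 comparison(s) -> [5, 5, 10, 39, 31, 15, 19]
Insert 31: 39 > 31 (shift), 10 <= 31 (stop) = 2 comparison(s) -> [5, 5, 10, 31, 39, 15, 19]
Insert 15: 39 > 15 (shift), 31 > 15 (shift), 10 <= 15 (stop) = 3 comparison(s) -> [5, 5, 10, 15, 31, 39, 19]
Insert 19: 39 > 19 (shift), 31 > 19 (shift), 15 <= 19 (stop) = 3 comparison(s) -> [5, 5, 10, 15, 19, 31, 39]
Total comparisons: 1 + 2 + 1 + 2 + 3 + 3 = 12


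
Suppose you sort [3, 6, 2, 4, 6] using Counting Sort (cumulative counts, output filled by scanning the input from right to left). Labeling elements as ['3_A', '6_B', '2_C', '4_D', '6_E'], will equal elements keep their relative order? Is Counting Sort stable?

Trace Counting Sort on the labeled array (the key is the number; the letter only tracks identity):
  Counts for values 0..6: [0, 0, 1, 1, 1, 0, 2]
  Cumulative counts: [0, 0, 1, 2, 3, 3, 5]
  Scan right to left: place 6_E at output index 4
  Scan right to left: place 4_D at output index 2
  Scan right to left: place 2_C at output index 0
  Scan right to left: place 6_B at output index 3
  Scan right to left: place 3_A at output index 1
  Output: [2_C, 3_A, 4_D, 6_B, 6_E]
Equal keys:
  value 6: originally 6_B, 6_E; after sorting 6_B, 6_E -> order preserved
All equal keys kept their original relative order. Counting Sort is stable: scanning the input right to left with decreasing cumulative counts places later duplicates at later output positions.
Answer: Stable


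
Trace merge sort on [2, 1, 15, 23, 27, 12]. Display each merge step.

Divide and conquer:
  Merge [1] + [15] -> [1, 15]
  Merge [2] + [1, 15] -> [1, 2, 15]
  Merge [27] + [12] -> [12, 27]
  Merge [23] + [12, 27] -> [12, 23, 27]
  Merge [1, 2, 15] + [12, 23, 27] -> [1, 2, 12, 15, 23, 27]


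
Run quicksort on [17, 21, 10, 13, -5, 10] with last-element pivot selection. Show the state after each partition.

Partition 1: pivot=10 at index 2 -> [10, -5, 10, 13, 21, 17]
Partition 2: pivot=-5 at index 0 -> [-5, 10, 10, 13, 21, 17]
Partition 3: pivot=17 at index 4 -> [-5, 10, 10, 13, 17, 21]


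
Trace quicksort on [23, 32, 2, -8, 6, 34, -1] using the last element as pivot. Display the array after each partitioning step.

Partition 1: pivot=-1 at index 1 -> [-8, -1, 2, 23, 6, 34, 32]
Partition 2: pivot=32 at index 5 -> [-8, -1, 2, 23, 6, 32, 34]
Partition 3: pivot=6 at index 3 -> [-8, -1, 2, 6, 23, 32, 34]


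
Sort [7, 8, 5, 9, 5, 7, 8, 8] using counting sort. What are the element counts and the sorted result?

Count array: [0, 0, 0, 0, 0, 2, 0, 2, 3, 1]
(count[i] = number of elements equal to i)
Cumulative count: [0, 0, 0, 0, 0, 2, 2, 4, 7, 8]
Sorted: [5, 5, 7, 7, 8, 8, 8, 9]


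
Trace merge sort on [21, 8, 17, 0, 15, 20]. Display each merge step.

Divide and conquer:
  Merge [8] + [17] -> [8, 17]
  Merge [21] + [8, 17] -> [8, 17, 21]
  Merge [15] + [20] -> [15, 20]
  Merge [0] + [15, 20] -> [0, 15, 20]
  Merge [8, 17, 21] + [0, 15, 20] -> [0, 8, 15, 17, 20, 21]


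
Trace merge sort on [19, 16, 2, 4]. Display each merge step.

Divide and conquer:
  Merge [19] + [16] -> [16, 19]
  Merge [2] + [4] -> [2, 4]
  Merge [16, 19] + [2, 4] -> [2, 4, 16, 19]


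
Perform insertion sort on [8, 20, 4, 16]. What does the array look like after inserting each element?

First element 8 is already 'sorted'
Insert 20: shifted 0 elements -> [8, 20, 4, 16]
Insert 4: shifted 2 elements -> [4, 8, 20, 16]
Insert 16: shifted 1 elements -> [4, 8, 16, 20]


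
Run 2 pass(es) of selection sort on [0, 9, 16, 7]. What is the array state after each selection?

Pass 1: Select minimum 0 at index 0, swap -> [0, 9, 16, 7]
Pass 2: Select minimum 7 at index 3, swap -> [0, 7, 16, 9]


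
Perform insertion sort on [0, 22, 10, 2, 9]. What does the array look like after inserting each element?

First element 0 is already 'sorted'
Insert 22: shifted 0 elements -> [0, 22, 10, 2, 9]
Insert 10: shifted 1 elements -> [0, 10, 22, 2, 9]
Insert 2: shifted 2 elements -> [0, 2, 10, 22, 9]
Insert 9: shifted 2 elements -> [0, 2, 9, 10, 22]


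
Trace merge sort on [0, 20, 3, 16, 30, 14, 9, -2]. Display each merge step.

Divide and conquer:
  Merge [0] + [20] -> [0, 20]
  Merge [3] + [16] -> [3, 16]
  Merge [0, 20] + [3, 16] -> [0, 3, 16, 20]
  Merge [30] + [14] -> [14, 30]
  Merge [9] + [-2] -> [-2, 9]
  Merge [14, 30] + [-2, 9] -> [-2, 9, 14, 30]
  Merge [0, 3, 16, 20] + [-2, 9, 14, 30] -> [-2, 0, 3, 9, 14, 16, 20, 30]


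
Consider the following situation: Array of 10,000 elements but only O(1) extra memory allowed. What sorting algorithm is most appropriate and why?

Best choice: Heapsort
Reason: Heapsort rearranges the array in place using O(1) auxiliary space and still guarantees O(n log n) time; quicksort partitions in place but needs Theta(log n) stack space for recursion (O(n) in the worst case), and mergesort requires O(n) auxiliary space


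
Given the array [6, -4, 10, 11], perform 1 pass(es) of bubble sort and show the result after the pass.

After pass 1: [-4, 6, 10, 11] (1 swaps)
Total swaps: 1


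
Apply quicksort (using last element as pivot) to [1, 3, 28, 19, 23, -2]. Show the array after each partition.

Partition 1: pivot=-2 at index 0 -> [-2, 3, 28, 19, 23, 1]
Partition 2: pivot=1 at index 1 -> [-2, 1, 28, 19, 23, 3]
Partition 3: pivot=3 at index 2 -> [-2, 1, 3, 19, 23, 28]
Partition 4: pivot=28 at index 5 -> [-2, 1, 3, 19, 23, 28]
Partition 5: pivot=23 at index 4 -> [-2, 1, 3, 19, 23, 28]


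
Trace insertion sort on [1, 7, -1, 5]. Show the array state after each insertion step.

First element 1 is already 'sorted'
Insert 7: shifted 0 elements -> [1, 7, -1, 5]
Insert -1: shifted 2 elements -> [-1, 1, 7, 5]
Insert 5: shifted 1 elements -> [-1, 1, 5, 7]


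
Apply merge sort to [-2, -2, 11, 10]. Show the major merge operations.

Divide and conquer:
  Merge [-2] + [-2] -> [-2, -2]
  Merge [11] + [10] -> [10, 11]
  Merge [-2, -2] + [10, 11] -> [-2, -2, 10, 11]


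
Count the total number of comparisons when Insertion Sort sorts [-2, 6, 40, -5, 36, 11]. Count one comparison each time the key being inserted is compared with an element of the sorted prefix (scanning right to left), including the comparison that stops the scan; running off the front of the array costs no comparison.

Insert 6: -2 <= 6 (stop) = 1 comparison(s) -> [-2, 6, 40, -5, 36, 11]
Insert 40: 6 <= 40 (stop) = 1 comparison(s) -> [-2, 6, 40, -5, 36, 11]
Insert -5: 40 > -5 (shift), 6 > -5 (shift), -2 > -5 (shift), reached front = 3 comparison(s) -> [-5, -2, 6, 40, 36, 11]
Insert 36: 40 > 36 (shift), 6 <= 36 (stop) = 2 comparison(s) -> [-5, -2, 6, 36, 40, 11]
Insert 11: 40 > 11 (shift), 36 > 11 (shift), 6 <= 11 (stop) = 3 comparison(s) -> [-5, -2, 6, 11, 36, 40]
Total comparisons: 1 + 1 + 3 + 2 + 3 = 10


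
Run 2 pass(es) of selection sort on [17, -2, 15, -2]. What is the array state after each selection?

Pass 1: Select minimum -2 at index 1, swap -> [-2, 17, 15, -2]
Pass 2: Select minimum -2 at index 3, swap -> [-2, -2, 15, 17]


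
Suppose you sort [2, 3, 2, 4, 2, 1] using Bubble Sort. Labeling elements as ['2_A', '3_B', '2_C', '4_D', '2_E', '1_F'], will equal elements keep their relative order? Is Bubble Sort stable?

Trace Bubble Sort on the labeled array (the key is the number; the letter only tracks identity):
  After pass 1: [2_A, 2_C, 3_B, 2_E, 1_F, 4_D]
  After pass 2: [2_A, 2_C, 2_E, 1_F, 3_B, 4_D]
  After pass 3: [2_A, 2_C, 1_F, 2_E, 3_B, 4_D]
  After pass 4: [2_A, 1_F, 2_C, 2_E, 3_B, 4_D]
  After pass 5: [1_F, 2_A, 2_C, 2_E, 3_B, 4_D]
Final order: [1_F, 2_A, 2_C, 2_E, 3_B, 4_D]
Equal keys:
  value 2: originally 2_A, 2_C, 2_E; after sorting 2_A, 2_C, 2_E -> order preserved
All equal keys kept their original relative order. Bubble Sort is stable: it only swaps adjacent elements when the left one is strictly greater, so equal keys never move past each other.
Answer: Stable


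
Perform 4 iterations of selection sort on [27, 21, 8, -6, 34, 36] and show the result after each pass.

Pass 1: Select minimum -6 at index 3, swap -> [-6, 21, 8, 27, 34, 36]
Pass 2: Select minimum 8 at index 2, swap -> [-6, 8, 21, 27, 34, 36]
Pass 3: Select minimum 21 at index 2, swap -> [-6, 8, 21, 27, 34, 36]
Pass 4: Select minimum 27 at index 3, swap -> [-6, 8, 21, 27, 34, 36]


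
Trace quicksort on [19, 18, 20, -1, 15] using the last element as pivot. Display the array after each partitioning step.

Partition 1: pivot=15 at index 1 -> [-1, 15, 20, 19, 18]
Partition 2: pivot=18 at index 2 -> [-1, 15, 18, 19, 20]
Partition 3: pivot=20 at index 4 -> [-1, 15, 18, 19, 20]


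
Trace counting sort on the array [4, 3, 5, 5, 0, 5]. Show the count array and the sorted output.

Count array: [1, 0, 0, 1, 1, 3]
(count[i] = number of elements equal to i)
Cumulative count: [1, 1, 1, 2, 3, 6]
Sorted: [0, 3, 4, 5, 5, 5]


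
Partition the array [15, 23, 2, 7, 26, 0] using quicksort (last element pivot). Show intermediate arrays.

Partition 1: pivot=0 at index 0 -> [0, 23, 2, 7, 26, 15]
Partition 2: pivot=15 at index 3 -> [0, 2, 7, 15, 26, 23]
Partition 3: pivot=7 at index 2 -> [0, 2, 7, 15, 26, 23]
Partition 4: pivot=23 at index 4 -> [0, 2, 7, 15, 23, 26]


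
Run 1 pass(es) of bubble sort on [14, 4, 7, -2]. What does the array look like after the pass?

After pass 1: [4, 7, -2, 14] (3 swaps)
Total swaps: 3


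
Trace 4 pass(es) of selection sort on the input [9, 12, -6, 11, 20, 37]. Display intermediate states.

Pass 1: Select minimum -6 at index 2, swap -> [-6, 12, 9, 11, 20, 37]
Pass 2: Select minimum 9 at index 2, swap -> [-6, 9, 12, 11, 20, 37]
Pass 3: Select minimum 11 at index 3, swap -> [-6, 9, 11, 12, 20, 37]
Pass 4: Select minimum 12 at index 3, swap -> [-6, 9, 11, 12, 20, 37]


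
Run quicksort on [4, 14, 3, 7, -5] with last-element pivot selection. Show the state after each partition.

Partition 1: pivot=-5 at index 0 -> [-5, 14, 3, 7, 4]
Partition 2: pivot=4 at index 2 -> [-5, 3, 4, 7, 14]
Partition 3: pivot=14 at index 4 -> [-5, 3, 4, 7, 14]


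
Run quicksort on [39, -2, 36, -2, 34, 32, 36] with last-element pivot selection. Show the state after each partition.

Partition 1: pivot=36 at index 5 -> [-2, 36, -2, 34, 32, 36, 39]
Partition 2: pivot=32 at index 2 -> [-2, -2, 32, 34, 36, 36, 39]
Partition 3: pivot=-2 at index 1 -> [-2, -2, 32, 34, 36, 36, 39]
Partition 4: pivot=36 at index 4 -> [-2, -2, 32, 34, 36, 36, 39]


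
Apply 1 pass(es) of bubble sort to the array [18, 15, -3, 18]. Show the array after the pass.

After pass 1: [15, -3, 18, 18] (2 swaps)
Total swaps: 2


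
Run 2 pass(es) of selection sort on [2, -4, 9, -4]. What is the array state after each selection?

Pass 1: Select minimum -4 at index 1, swap -> [-4, 2, 9, -4]
Pass 2: Select minimum -4 at index 3, swap -> [-4, -4, 9, 2]


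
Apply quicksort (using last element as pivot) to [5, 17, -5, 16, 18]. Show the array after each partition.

Partition 1: pivot=18 at index 4 -> [5, 17, -5, 16, 18]
Partition 2: pivot=16 at index 2 -> [5, -5, 16, 17, 18]
Partition 3: pivot=-5 at index 0 -> [-5, 5, 16, 17, 18]


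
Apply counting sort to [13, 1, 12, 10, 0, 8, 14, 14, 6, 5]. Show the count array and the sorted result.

Count array: [1, 1, 0, 0, 0, 1, 1, 0, 1, 0, 1, 0, 1, 1, 2]
(count[i] = number of elements equal to i)
Cumulative count: [1, 2, 2, 2, 2, 3, 4, 4, 5, 5, 6, 6, 7, 8, 10]
Sorted: [0, 1, 5, 6, 8, 10, 12, 13, 14, 14]


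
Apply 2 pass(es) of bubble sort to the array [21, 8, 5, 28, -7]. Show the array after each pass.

After pass 1: [8, 5, 21, -7, 28] (3 swaps)
After pass 2: [5, 8, -7, 21, 28] (2 swaps)
Total swaps: 5


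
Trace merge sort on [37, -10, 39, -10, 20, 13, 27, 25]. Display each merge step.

Divide and conquer:
  Merge [37] + [-10] -> [-10, 37]
  Merge [39] + [-10] -> [-10, 39]
  Merge [-10, 37] + [-10, 39] -> [-10, -10, 37, 39]
  Merge [20] + [13] -> [13, 20]
  Merge [27] + [25] -> [25, 27]
  Merge [13, 20] + [25, 27] -> [13, 20, 25, 27]
  Merge [-10, -10, 37, 39] + [13, 20, 25, 27] -> [-10, -10, 13, 20, 25, 27, 37, 39]


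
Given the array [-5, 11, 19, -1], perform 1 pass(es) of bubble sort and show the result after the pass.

After pass 1: [-5, 11, -1, 19] (1 swaps)
Total swaps: 1


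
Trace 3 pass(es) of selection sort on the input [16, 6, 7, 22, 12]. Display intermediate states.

Pass 1: Select minimum 6 at index 1, swap -> [6, 16, 7, 22, 12]
Pass 2: Select minimum 7 at index 2, swap -> [6, 7, 16, 22, 12]
Pass 3: Select minimum 12 at index 4, swap -> [6, 7, 12, 22, 16]


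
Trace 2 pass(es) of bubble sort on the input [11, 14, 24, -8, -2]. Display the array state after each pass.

After pass 1: [11, 14, -8, -2, 24] (2 swaps)
After pass 2: [11, -8, -2, 14, 24] (2 swaps)
Total swaps: 4


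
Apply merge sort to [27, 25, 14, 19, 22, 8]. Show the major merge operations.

Divide and conquer:
  Merge [25] + [14] -> [14, 25]
  Merge [27] + [14, 25] -> [14, 25, 27]
  Merge [22] + [8] -> [8, 22]
  Merge [19] + [8, 22] -> [8, 19, 22]
  Merge [14, 25, 27] + [8, 19, 22] -> [8, 14, 19, 22, 25, 27]


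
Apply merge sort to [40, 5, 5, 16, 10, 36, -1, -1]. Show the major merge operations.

Divide and conquer:
  Merge [40] + [5] -> [5, 40]
  Merge [5] + [16] -> [5, 16]
  Merge [5, 40] + [5, 16] -> [5, 5, 16, 40]
  Merge [10] + [36] -> [10, 36]
  Merge [-1] + [-1] -> [-1, -1]
  Merge [10, 36] + [-1, -1] -> [-1, -1, 10, 36]
  Merge [5, 5, 16, 40] + [-1, -1, 10, 36] -> [-1, -1, 5, 5, 10, 16, 36, 40]


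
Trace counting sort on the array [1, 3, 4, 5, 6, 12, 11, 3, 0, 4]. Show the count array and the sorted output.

Count array: [1, 1, 0, 2, 2, 1, 1, 0, 0, 0, 0, 1, 1]
(count[i] = number of elements equal to i)
Cumulative count: [1, 2, 2, 4, 6, 7, 8, 8, 8, 8, 8, 9, 10]
Sorted: [0, 1, 3, 3, 4, 4, 5, 6, 11, 12]


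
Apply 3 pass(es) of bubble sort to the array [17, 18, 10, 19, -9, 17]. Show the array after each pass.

After pass 1: [17, 10, 18, -9, 17, 19] (3 swaps)
After pass 2: [10, 17, -9, 17, 18, 19] (3 swaps)
After pass 3: [10, -9, 17, 17, 18, 19] (1 swaps)
Total swaps: 7


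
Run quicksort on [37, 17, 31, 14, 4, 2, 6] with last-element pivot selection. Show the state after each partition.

Partition 1: pivot=6 at index 2 -> [4, 2, 6, 14, 37, 17, 31]
Partition 2: pivot=2 at index 0 -> [2, 4, 6, 14, 37, 17, 31]
Partition 3: pivot=31 at index 5 -> [2, 4, 6, 14, 17, 31, 37]
Partition 4: pivot=17 at index 4 -> [2, 4, 6, 14, 17, 31, 37]


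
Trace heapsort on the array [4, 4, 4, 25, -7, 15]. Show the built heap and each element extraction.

Build heap: [25, 4, 15, 4, -7, 4]
Extract 25: [15, 4, 4, 4, -7, 25]
Extract 15: [4, 4, 4, -7, 15, 25]
Extract 4: [4, -7, 4, 4, 15, 25]
Extract 4: [4, -7, 4, 4, 15, 25]
Extract 4: [-7, 4, 4, 4, 15, 25]


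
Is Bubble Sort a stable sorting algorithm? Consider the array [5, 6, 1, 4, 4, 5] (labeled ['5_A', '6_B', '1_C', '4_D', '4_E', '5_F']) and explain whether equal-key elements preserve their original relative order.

Trace Bubble Sort on the labeled array (the key is the number; the letter only tracks identity):
  After pass 1: [5_A, 1_C, 4_D, 4_E, 5_F, 6_B]
  After pass 2: [1_C, 4_D, 4_E, 5_A, 5_F, 6_B]
  After pass 3: [1_C, 4_D, 4_E, 5_A, 5_F, 6_B] (no swaps, done)
Final order: [1_C, 4_D, 4_E, 5_A, 5_F, 6_B]
Equal keys:
  value 4: originally 4_D, 4_E; after sorting 4_D, 4_E -> order preserved
  value 5: originally 5_A, 5_F; after sorting 5_A, 5_F -> order preserved
All equal keys kept their original relative order. Bubble Sort is stable: it only swaps adjacent elements when the left one is strictly greater, so equal keys never move past each other.
Answer: Stable


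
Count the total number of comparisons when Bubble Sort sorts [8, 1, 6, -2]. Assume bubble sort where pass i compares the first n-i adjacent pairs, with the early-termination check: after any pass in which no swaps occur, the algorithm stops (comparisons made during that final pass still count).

Pass 1: compare adjacent pairs (0,1)..(2,3) = 3 comparison(s), 3 swap(s) -> [1, 6, -2, 8]
Pass 2: compare adjacent pairs (0,1)..(1,2) = 2 comparison(s), 1 swap(s) -> [1, -2, 6, 8]
Pass 3: compare adjacent pairs (0,1)..(0,1) = 1 comparison(s), 1 swap(s) -> [-2, 1, 6, 8]
Every pass made at least one swap, so all n-1 passes run.
Total comparisons: 3 + 2 + 1 = 6


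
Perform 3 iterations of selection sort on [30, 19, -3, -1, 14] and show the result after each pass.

Pass 1: Select minimum -3 at index 2, swap -> [-3, 19, 30, -1, 14]
Pass 2: Select minimum -1 at index 3, swap -> [-3, -1, 30, 19, 14]
Pass 3: Select minimum 14 at index 4, swap -> [-3, -1, 14, 19, 30]


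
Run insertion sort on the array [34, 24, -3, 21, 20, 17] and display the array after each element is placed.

First element 34 is already 'sorted'
Insert 24: shifted 1 elements -> [24, 34, -3, 21, 20, 17]
Insert -3: shifted 2 elements -> [-3, 24, 34, 21, 20, 17]
Insert 21: shifted 2 elements -> [-3, 21, 24, 34, 20, 17]
Insert 20: shifted 3 elements -> [-3, 20, 21, 24, 34, 17]
Insert 17: shifted 4 elements -> [-3, 17, 20, 21, 24, 34]


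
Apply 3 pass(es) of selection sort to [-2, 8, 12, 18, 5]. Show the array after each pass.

Pass 1: Select minimum -2 at index 0, swap -> [-2, 8, 12, 18, 5]
Pass 2: Select minimum 5 at index 4, swap -> [-2, 5, 12, 18, 8]
Pass 3: Select minimum 8 at index 4, swap -> [-2, 5, 8, 18, 12]


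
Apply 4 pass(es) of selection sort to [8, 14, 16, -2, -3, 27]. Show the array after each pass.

Pass 1: Select minimum -3 at index 4, swap -> [-3, 14, 16, -2, 8, 27]
Pass 2: Select minimum -2 at index 3, swap -> [-3, -2, 16, 14, 8, 27]
Pass 3: Select minimum 8 at index 4, swap -> [-3, -2, 8, 14, 16, 27]
Pass 4: Select minimum 14 at index 3, swap -> [-3, -2, 8, 14, 16, 27]


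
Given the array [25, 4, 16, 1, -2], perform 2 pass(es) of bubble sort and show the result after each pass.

After pass 1: [4, 16, 1, -2, 25] (4 swaps)
After pass 2: [4, 1, -2, 16, 25] (2 swaps)
Total swaps: 6


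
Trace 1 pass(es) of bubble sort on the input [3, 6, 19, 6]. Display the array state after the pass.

After pass 1: [3, 6, 6, 19] (1 swaps)
Total swaps: 1


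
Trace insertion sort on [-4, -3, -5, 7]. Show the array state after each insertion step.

First element -4 is already 'sorted'
Insert -3: shifted 0 elements -> [-4, -3, -5, 7]
Insert -5: shifted 2 elements -> [-5, -4, -3, 7]
Insert 7: shifted 0 elements -> [-5, -4, -3, 7]


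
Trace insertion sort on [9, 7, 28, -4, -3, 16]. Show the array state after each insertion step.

First element 9 is already 'sorted'
Insert 7: shifted 1 elements -> [7, 9, 28, -4, -3, 16]
Insert 28: shifted 0 elements -> [7, 9, 28, -4, -3, 16]
Insert -4: shifted 3 elements -> [-4, 7, 9, 28, -3, 16]
Insert -3: shifted 3 elements -> [-4, -3, 7, 9, 28, 16]
Insert 16: shifted 1 elements -> [-4, -3, 7, 9, 16, 28]


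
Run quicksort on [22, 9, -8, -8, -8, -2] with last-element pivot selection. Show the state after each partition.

Partition 1: pivot=-2 at index 3 -> [-8, -8, -8, -2, 22, 9]
Partition 2: pivot=-8 at index 2 -> [-8, -8, -8, -2, 22, 9]
Partition 3: pivot=-8 at index 1 -> [-8, -8, -8, -2, 22, 9]
Partition 4: pivot=9 at index 4 -> [-8, -8, -8, -2, 9, 22]


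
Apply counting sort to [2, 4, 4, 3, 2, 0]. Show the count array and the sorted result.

Count array: [1, 0, 2, 1, 2]
(count[i] = number of elements equal to i)
Cumulative count: [1, 1, 3, 4, 6]
Sorted: [0, 2, 2, 3, 4, 4]


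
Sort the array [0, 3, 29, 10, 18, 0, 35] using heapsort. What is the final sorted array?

Build heap: [35, 18, 29, 10, 3, 0, 0]
Extract 35: [29, 18, 0, 10, 3, 0, 35]
Extract 29: [18, 10, 0, 0, 3, 29, 35]
Extract 18: [10, 3, 0, 0, 18, 29, 35]
Extract 10: [3, 0, 0, 10, 18, 29, 35]
Extract 3: [0, 0, 3, 10, 18, 29, 35]
Extract 0: [0, 0, 3, 10, 18, 29, 35]


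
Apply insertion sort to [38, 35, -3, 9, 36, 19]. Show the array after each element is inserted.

First element 38 is already 'sorted'
Insert 35: shifted 1 elements -> [35, 38, -3, 9, 36, 19]
Insert -3: shifted 2 elements -> [-3, 35, 38, 9, 36, 19]
Insert 9: shifted 2 elements -> [-3, 9, 35, 38, 36, 19]
Insert 36: shifted 1 elements -> [-3, 9, 35, 36, 38, 19]
Insert 19: shifted 3 elements -> [-3, 9, 19, 35, 36, 38]


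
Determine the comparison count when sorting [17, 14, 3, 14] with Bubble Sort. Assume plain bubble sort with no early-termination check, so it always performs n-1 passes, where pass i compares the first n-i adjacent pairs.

Pass 1: compare adjacent pairs (0,1)..(2,3) = 3 comparison(s), 3 swap(s) -> [14, 3, 14, 17]
Pass 2: compare adjacent pairs (0,1)..(1,2) = 2 comparison(s), 1 swap(s) -> [3, 14, 14, 17]
Pass 3: compare adjacent pairs (0,1)..(0,1) = 1 comparison(s), 0 swap(s) -> [3, 14, 14, 17]
Total comparisons: 3 + 2 + 1 = 6


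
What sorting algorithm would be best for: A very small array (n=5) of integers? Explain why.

Best choice: Insertion sort
Reason: For tiny inputs the O(n^2) overhead is negligible and insertion sort has minimal constant factors


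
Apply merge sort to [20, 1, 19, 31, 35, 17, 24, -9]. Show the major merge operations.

Divide and conquer:
  Merge [20] + [1] -> [1, 20]
  Merge [19] + [31] -> [19, 31]
  Merge [1, 20] + [19, 31] -> [1, 19, 20, 31]
  Merge [35] + [17] -> [17, 35]
  Merge [24] + [-9] -> [-9, 24]
  Merge [17, 35] + [-9, 24] -> [-9, 17, 24, 35]
  Merge [1, 19, 20, 31] + [-9, 17, 24, 35] -> [-9, 1, 17, 19, 20, 24, 31, 35]
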